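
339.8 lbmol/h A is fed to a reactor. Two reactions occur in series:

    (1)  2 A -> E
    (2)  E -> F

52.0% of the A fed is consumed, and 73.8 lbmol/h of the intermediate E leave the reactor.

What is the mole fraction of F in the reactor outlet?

Conversion of A: A consumed = 2ξ₁ = 0.52 × 339.8 → ξ₁ = 88.35 lbmol/h.
E balance: n_E = 0 + 1ξ₁ − 1ξ₂ = 73.8 → ξ₂ = (1·88.35 − 73.8)/1 = 14.55 lbmol/h.
Outlet amounts (n = n₀ + Σ ν·ξ):
  A: 339.8 − 2(88.35) = 163.1
  E: 0 + 1(88.35) − 1(14.55) = 73.8
  F: 0 + 1(14.55) = 14.55
Total out = 251.5 lbmol/h; y_F = 14.55 / 251.5 = 0.05786.

0.0579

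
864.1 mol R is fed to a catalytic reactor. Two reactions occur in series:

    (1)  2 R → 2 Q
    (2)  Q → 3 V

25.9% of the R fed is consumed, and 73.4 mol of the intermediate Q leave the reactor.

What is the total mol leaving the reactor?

Conversion of R: R consumed = 2ξ₁ = 0.259 × 864.1 → ξ₁ = 111.9 mol.
Q balance: n_Q = 0 + 2ξ₁ − 1ξ₂ = 73.4 → ξ₂ = (2·111.9 − 73.4)/1 = 150.4 mol.
Outlet amounts (n = n₀ + Σ ν·ξ):
  R: 864.1 − 2(111.9) = 640.3
  Q: 0 + 2(111.9) − 1(150.4) = 73.4
  V: 0 + 3(150.4) = 451.2
Total out = 640.3 + 73.4 + 451.2 = 1165 mol.

1160 mol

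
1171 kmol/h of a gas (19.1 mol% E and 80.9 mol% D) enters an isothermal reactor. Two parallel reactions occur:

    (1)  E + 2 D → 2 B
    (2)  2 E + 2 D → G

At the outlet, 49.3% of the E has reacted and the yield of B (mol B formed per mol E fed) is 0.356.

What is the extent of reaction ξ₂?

ξ₂ = 35.2 kmol/h

Yield of B: 2ξ₁ / 223.7 = 0.356 → ξ₁ = 39.81 kmol/h.
Conversion of E: 1ξ₁ + 2ξ₂ = 0.493 × 223.7 = 110.3 → ξ₂ = 35.23 kmol/h.
Outlet amounts (n = n₀ + Σ ν·ξ):
  E: 223.7 − 1(39.81) − 2(35.23) = 113.4
  D: 947.3 − 2(39.81) − 2(35.23) = 797.3
  B: 0 + 2(39.81) = 79.62
  G: 0 + 1(35.23) = 35.23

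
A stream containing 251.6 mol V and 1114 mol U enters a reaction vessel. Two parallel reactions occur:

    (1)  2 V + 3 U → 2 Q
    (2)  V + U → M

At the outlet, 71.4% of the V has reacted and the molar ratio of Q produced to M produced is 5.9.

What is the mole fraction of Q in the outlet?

Conversion of V: V consumed = 0.714 × 251.6 = 179.6 mol = 2ξ₁ + 1ξ₂.
Selectivity: 2ξ₁ / (1ξ₂) = 5.9 → ξ₁ = 2.95 ξ₂.
Substitute: (2·2.95 + 1) ξ₂ = 179.6 → ξ₂ = 26.04 mol, ξ₁ = 76.8 mol.
Outlet amounts (n = n₀ + Σ ν·ξ):
  V: 251.6 − 2(76.8) − 1(26.04) = 71.96
  U: 1114 − 3(76.8) − 1(26.04) = 857.6
  Q: 0 + 2(76.8) = 153.6
  M: 0 + 1(26.04) = 26.04
Total out = 1109 mol; y_Q = 153.6 / 1109 = 0.1385.

0.138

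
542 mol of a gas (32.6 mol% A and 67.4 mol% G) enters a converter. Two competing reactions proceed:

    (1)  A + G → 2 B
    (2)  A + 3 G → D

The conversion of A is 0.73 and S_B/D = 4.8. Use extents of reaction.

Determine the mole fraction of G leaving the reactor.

Conversion of A: A consumed = 0.73 × 176.7 = 129 mol = 1ξ₁ + 1ξ₂.
Selectivity: 2ξ₁ / (1ξ₂) = 4.8 → ξ₁ = 2.4 ξ₂.
Substitute: (1·2.4 + 1) ξ₂ = 129 → ξ₂ = 37.94 mol, ξ₁ = 91.05 mol.
Outlet amounts (n = n₀ + Σ ν·ξ):
  A: 176.7 − 1(91.05) − 1(37.94) = 47.71
  G: 365.3 − 1(91.05) − 3(37.94) = 160.4
  B: 0 + 2(91.05) = 182.1
  D: 0 + 1(37.94) = 37.94
Total out = 428.2 mol; y_G = 160.4 / 428.2 = 0.3747.

0.375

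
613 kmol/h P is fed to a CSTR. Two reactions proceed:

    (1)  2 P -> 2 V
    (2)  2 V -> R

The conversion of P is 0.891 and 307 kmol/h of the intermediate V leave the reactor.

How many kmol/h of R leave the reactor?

120 kmol/h

Conversion of P: P consumed = 2ξ₁ = 0.891 × 613 → ξ₁ = 273.1 kmol/h.
V balance: n_V = 0 + 2ξ₁ − 2ξ₂ = 307 → ξ₂ = (2·273.1 − 307)/2 = 119.6 kmol/h.
Outlet amounts (n = n₀ + Σ ν·ξ):
  P: 613 − 2(273.1) = 66.82
  V: 0 + 2(273.1) − 2(119.6) = 307
  R: 0 + 1(119.6) = 119.6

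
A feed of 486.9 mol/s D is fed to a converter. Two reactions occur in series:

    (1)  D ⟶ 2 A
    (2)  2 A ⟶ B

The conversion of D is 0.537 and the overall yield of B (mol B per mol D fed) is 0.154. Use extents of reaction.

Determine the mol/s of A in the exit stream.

373 mol/s

Conversion of D: D consumed = 1ξ₁ = 0.537 × 486.9 → ξ₁ = 261.5 mol/s.
Yield of B: 1ξ₂ / 486.9 = 0.154 → ξ₂ = 74.98 mol/s.
Outlet amounts (n = n₀ + Σ ν·ξ):
  D: 486.9 − 1(261.5) = 225.4
  A: 0 + 2(261.5) − 2(74.98) = 373
  B: 0 + 1(74.98) = 74.98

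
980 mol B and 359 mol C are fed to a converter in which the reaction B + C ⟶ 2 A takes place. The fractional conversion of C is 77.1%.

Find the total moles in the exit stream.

1340 mol

C reacted = 0.771 × 359 = 276.8 mol; ν_C = −1, so ξ = 276.8/1 = 276.8 mol.
Outlet amounts (n = n₀ + ν ξ):
  B: 980 − 1(276.8) = 703.2
  C: 359 − 1(276.8) = 82.21
  A: 0 + 2(276.8) = 553.6
Total out = 703.2 + 82.21 + 553.6 = 1339 mol.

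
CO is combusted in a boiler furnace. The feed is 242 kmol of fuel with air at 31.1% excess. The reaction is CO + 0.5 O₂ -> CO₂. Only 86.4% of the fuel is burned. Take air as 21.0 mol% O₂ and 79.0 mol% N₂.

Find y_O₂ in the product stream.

0.0606

Stoichiometric O₂ = 0.5 × 242 = 121 kmol; O₂ fed = 121 × 1.311 = 158.6 kmol.
N₂ fed = 158.6 × 79/21 = 596.8 kmol.
Fuel reacted = 0.864 × 242 → ξ = 209.1 kmol.
Outlet (n = n₀ + ν ξ):
  CO: 242 − 1(209.1) = 32.91
  O₂: 158.6 − 0.5(209.1) = 54.09
  N₂: 596.8 (inert)
  CO₂: 0 + 1(209.1) = 209.1
Total out = 892.8 kmol; y_O₂ = 54.09 / 892.8 = 0.06058.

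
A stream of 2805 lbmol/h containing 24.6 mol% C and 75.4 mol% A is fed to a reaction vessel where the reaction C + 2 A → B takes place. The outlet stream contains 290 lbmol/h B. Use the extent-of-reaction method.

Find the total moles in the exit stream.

2220 lbmol/h

For B: n = n₀ + 1ξ → 290 = 0 + 1ξ, giving ξ = 290 lbmol/h.
Outlet amounts (n = n₀ + ν ξ):
  C: 690 − 1(290) = 400
  A: 2115 − 2(290) = 1535
  B: 0 + 1(290) = 290
Total out = 400 + 1535 + 290 = 2225 lbmol/h.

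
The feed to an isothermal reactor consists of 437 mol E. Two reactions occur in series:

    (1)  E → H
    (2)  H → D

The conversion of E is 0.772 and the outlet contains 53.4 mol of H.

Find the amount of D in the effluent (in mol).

284 mol

Conversion of E: E consumed = 1ξ₁ = 0.772 × 437 → ξ₁ = 337.4 mol.
H balance: n_H = 0 + 1ξ₁ − 1ξ₂ = 53.4 → ξ₂ = (1·337.4 − 53.4)/1 = 284 mol.
Outlet amounts (n = n₀ + Σ ν·ξ):
  E: 437 − 1(337.4) = 99.64
  H: 0 + 1(337.4) − 1(284) = 53.4
  D: 0 + 1(284) = 284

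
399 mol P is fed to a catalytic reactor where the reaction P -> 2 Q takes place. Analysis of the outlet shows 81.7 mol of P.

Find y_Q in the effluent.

0.886

For P: n = n₀ − 1ξ → 81.7 = 399 − 1ξ, giving ξ = 317.3 mol.
Outlet amounts (n = n₀ + ν ξ):
  P: 399 − 1(317.3) = 81.7
  Q: 0 + 2(317.3) = 634.6
Total out = 716.3 mol; y_Q = 634.6 / 716.3 = 0.8859.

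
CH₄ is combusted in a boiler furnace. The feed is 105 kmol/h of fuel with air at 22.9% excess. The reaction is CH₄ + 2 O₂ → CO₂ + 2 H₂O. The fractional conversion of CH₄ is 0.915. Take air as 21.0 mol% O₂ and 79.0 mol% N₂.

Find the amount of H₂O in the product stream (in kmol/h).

Stoichiometric O₂ = 2 × 105 = 210 kmol/h; O₂ fed = 210 × 1.229 = 258.1 kmol/h.
N₂ fed = 258.1 × 79/21 = 970.9 kmol/h.
Fuel reacted = 0.915 × 105 → ξ = 96.08 kmol/h.
Outlet (n = n₀ + ν ξ):
  CH₄: 105 − 1(96.08) = 8.925
  O₂: 258.1 − 2(96.08) = 65.94
  N₂: 970.9 (inert)
  CO₂: 0 + 1(96.08) = 96.08
  H₂O: 0 + 2(96.08) = 192.2

192 kmol/h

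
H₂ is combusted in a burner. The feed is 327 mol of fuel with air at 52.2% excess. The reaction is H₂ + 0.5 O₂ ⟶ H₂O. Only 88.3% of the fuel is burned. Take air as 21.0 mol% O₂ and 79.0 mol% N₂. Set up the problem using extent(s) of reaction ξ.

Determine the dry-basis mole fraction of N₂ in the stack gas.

0.868

Stoichiometric O₂ = 0.5 × 327 = 163.5 mol; O₂ fed = 163.5 × 1.522 = 248.8 mol.
N₂ fed = 248.8 × 79/21 = 936.1 mol.
Fuel reacted = 0.883 × 327 → ξ = 288.7 mol.
Outlet (n = n₀ + ν ξ):
  H₂: 327 − 1(288.7) = 38.26
  O₂: 248.8 − 0.5(288.7) = 104.5
  N₂: 936.1 (inert)
  H₂O: 0 + 1(288.7) = 288.7
Dry total = 1079 mol; y_N₂ (dry) = 936.1 / 1079 = 0.8677.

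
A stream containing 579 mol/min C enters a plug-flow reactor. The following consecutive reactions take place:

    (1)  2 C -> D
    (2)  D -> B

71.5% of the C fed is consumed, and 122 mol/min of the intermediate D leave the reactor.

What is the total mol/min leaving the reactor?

Conversion of C: C consumed = 2ξ₁ = 0.715 × 579 → ξ₁ = 207 mol/min.
D balance: n_D = 0 + 1ξ₁ − 1ξ₂ = 122 → ξ₂ = (1·207 − 122)/1 = 84.99 mol/min.
Outlet amounts (n = n₀ + Σ ν·ξ):
  C: 579 − 2(207) = 165
  D: 0 + 1(207) − 1(84.99) = 122
  B: 0 + 1(84.99) = 84.99
Total out = 165 + 122 + 84.99 = 372 mol/min.

372 mol/min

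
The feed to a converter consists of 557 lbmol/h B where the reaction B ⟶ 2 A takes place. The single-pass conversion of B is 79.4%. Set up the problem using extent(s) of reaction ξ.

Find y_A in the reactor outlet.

0.885

B reacted = 0.794 × 557 = 442.3 lbmol/h; ν_B = −1, so ξ = 442.3/1 = 442.3 lbmol/h.
Outlet amounts (n = n₀ + ν ξ):
  B: 557 − 1(442.3) = 114.7
  A: 0 + 2(442.3) = 884.5
Total out = 999.3 lbmol/h; y_A = 884.5 / 999.3 = 0.8852.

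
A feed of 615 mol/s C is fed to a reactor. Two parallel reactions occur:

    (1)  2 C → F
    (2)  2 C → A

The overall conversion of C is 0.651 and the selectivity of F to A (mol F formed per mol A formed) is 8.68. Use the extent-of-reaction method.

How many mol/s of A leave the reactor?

Conversion of C: C consumed = 0.651 × 615 = 400.4 mol/s = 2ξ₁ + 2ξ₂.
Selectivity: 1ξ₁ / (1ξ₂) = 8.68 → ξ₁ = 8.68 ξ₂.
Substitute: (2·8.68 + 2) ξ₂ = 400.4 → ξ₂ = 20.68 mol/s, ξ₁ = 179.5 mol/s.
Outlet amounts (n = n₀ + Σ ν·ξ):
  C: 615 − 2(179.5) − 2(20.68) = 214.6
  F: 0 + 1(179.5) = 179.5
  A: 0 + 1(20.68) = 20.68

20.7 mol/s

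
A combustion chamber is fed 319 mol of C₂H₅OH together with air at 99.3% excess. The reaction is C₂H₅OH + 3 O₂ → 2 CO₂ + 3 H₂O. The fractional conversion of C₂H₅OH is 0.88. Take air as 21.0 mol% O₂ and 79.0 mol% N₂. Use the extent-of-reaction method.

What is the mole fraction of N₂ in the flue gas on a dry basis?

0.812

Stoichiometric O₂ = 3 × 319 = 957 mol; O₂ fed = 957 × 1.993 = 1907 mol.
N₂ fed = 1907 × 79/21 = 7175 mol.
Fuel reacted = 0.88 × 319 → ξ = 280.7 mol.
Outlet (n = n₀ + ν ξ):
  C₂H₅OH: 319 − 1(280.7) = 38.28
  O₂: 1907 − 3(280.7) = 1065
  N₂: 7175 (inert)
  CO₂: 0 + 2(280.7) = 561.4
  H₂O: 0 + 3(280.7) = 842.2
Dry total = 8840 mol; y_N₂ (dry) = 7175 / 8840 = 0.8117.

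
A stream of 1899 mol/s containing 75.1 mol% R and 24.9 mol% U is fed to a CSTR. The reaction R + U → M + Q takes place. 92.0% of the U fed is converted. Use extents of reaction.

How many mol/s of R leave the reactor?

991 mol/s

U reacted = 0.92 × 472.9 = 435 mol/s; ν_U = −1, so ξ = 435/1 = 435 mol/s.
Outlet amounts (n = n₀ + ν ξ):
  R: 1426 − 1(435) = 991.1
  U: 472.9 − 1(435) = 37.83
  M: 0 + 1(435) = 435
  Q: 0 + 1(435) = 435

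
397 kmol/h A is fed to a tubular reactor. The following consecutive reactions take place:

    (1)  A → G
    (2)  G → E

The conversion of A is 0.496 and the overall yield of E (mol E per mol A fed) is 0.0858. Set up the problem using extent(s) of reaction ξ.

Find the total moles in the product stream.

Conversion of A: A consumed = 1ξ₁ = 0.496 × 397 → ξ₁ = 196.9 kmol/h.
Yield of E: 1ξ₂ / 397 = 0.0858 → ξ₂ = 34.06 kmol/h.
Outlet amounts (n = n₀ + Σ ν·ξ):
  A: 397 − 1(196.9) = 200.1
  G: 0 + 1(196.9) − 1(34.06) = 162.8
  E: 0 + 1(34.06) = 34.06
Total out = 200.1 + 162.8 + 34.06 = 397 kmol/h.

397 kmol/h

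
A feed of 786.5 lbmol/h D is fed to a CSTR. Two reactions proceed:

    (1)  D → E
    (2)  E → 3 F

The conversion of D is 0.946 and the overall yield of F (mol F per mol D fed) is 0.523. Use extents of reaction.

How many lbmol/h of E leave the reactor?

Conversion of D: D consumed = 1ξ₁ = 0.946 × 786.5 → ξ₁ = 744 lbmol/h.
Yield of F: 3ξ₂ / 786.5 = 0.523 → ξ₂ = 137.1 lbmol/h.
Outlet amounts (n = n₀ + Σ ν·ξ):
  D: 786.5 − 1(744) = 42.47
  E: 0 + 1(744) − 1(137.1) = 606.9
  F: 0 + 3(137.1) = 411.3

607 lbmol/h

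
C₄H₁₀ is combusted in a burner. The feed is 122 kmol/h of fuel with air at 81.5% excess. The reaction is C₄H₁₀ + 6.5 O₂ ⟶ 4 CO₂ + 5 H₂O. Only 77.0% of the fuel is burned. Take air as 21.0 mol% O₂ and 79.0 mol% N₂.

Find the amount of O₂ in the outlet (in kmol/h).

Stoichiometric O₂ = 6.5 × 122 = 793 kmol/h; O₂ fed = 793 × 1.815 = 1439 kmol/h.
N₂ fed = 1439 × 79/21 = 5414 kmol/h.
Fuel reacted = 0.77 × 122 → ξ = 93.94 kmol/h.
Outlet (n = n₀ + ν ξ):
  C₄H₁₀: 122 − 1(93.94) = 28.06
  O₂: 1439 − 6.5(93.94) = 828.7
  N₂: 5414 (inert)
  CO₂: 0 + 4(93.94) = 375.8
  H₂O: 0 + 5(93.94) = 469.7

829 kmol/h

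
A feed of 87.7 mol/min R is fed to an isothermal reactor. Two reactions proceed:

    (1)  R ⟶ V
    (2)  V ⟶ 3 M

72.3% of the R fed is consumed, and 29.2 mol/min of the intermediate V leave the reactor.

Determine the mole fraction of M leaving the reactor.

Conversion of R: R consumed = 1ξ₁ = 0.723 × 87.7 → ξ₁ = 63.41 mol/min.
V balance: n_V = 0 + 1ξ₁ − 1ξ₂ = 29.2 → ξ₂ = (1·63.41 − 29.2)/1 = 34.21 mol/min.
Outlet amounts (n = n₀ + Σ ν·ξ):
  R: 87.7 − 1(63.41) = 24.29
  V: 0 + 1(63.41) − 1(34.21) = 29.2
  M: 0 + 3(34.21) = 102.6
Total out = 156.1 mol/min; y_M = 102.6 / 156.1 = 0.6573.

0.657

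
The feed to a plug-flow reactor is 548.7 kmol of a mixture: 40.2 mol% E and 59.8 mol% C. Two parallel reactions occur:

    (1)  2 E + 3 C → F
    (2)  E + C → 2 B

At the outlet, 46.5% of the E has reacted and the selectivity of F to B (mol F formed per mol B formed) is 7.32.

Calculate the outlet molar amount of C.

Conversion of E: E consumed = 0.465 × 220.6 = 102.6 kmol = 2ξ₁ + 1ξ₂.
Selectivity: 1ξ₁ / (2ξ₂) = 7.32 → ξ₁ = 14.64 ξ₂.
Substitute: (2·14.64 + 1) ξ₂ = 102.6 → ξ₂ = 3.387 kmol, ξ₁ = 49.59 kmol.
Outlet amounts (n = n₀ + Σ ν·ξ):
  E: 220.6 − 2(49.59) − 1(3.387) = 118
  C: 328.1 − 3(49.59) − 1(3.387) = 176
  F: 0 + 1(49.59) = 49.59
  B: 0 + 2(3.387) = 6.775

176 kmol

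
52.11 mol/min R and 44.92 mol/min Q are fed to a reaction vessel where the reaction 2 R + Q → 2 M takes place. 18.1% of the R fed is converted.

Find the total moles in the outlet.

92.3 mol/min

R reacted = 0.181 × 52.11 = 9.432 mol/min; ν_R = −2, so ξ = 9.432/2 = 4.716 mol/min.
Outlet amounts (n = n₀ + ν ξ):
  R: 52.11 − 2(4.716) = 42.68
  Q: 44.92 − 1(4.716) = 40.2
  M: 0 + 2(4.716) = 9.432
Total out = 42.68 + 40.2 + 9.432 = 92.31 mol/min.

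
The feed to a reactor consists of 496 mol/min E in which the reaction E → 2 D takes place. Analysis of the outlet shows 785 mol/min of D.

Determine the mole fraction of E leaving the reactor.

0.116

For D: n = n₀ + 2ξ → 785 = 0 + 2ξ, giving ξ = 392.5 mol/min.
Outlet amounts (n = n₀ + ν ξ):
  E: 496 − 1(392.5) = 103.5
  D: 0 + 2(392.5) = 785
Total out = 888.5 mol/min; y_E = 103.5 / 888.5 = 0.1165.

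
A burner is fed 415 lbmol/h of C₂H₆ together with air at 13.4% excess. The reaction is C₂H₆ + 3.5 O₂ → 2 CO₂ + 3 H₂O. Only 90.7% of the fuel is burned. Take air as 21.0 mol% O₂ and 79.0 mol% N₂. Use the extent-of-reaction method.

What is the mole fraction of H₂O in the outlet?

0.134

Stoichiometric O₂ = 3.5 × 415 = 1452 lbmol/h; O₂ fed = 1452 × 1.134 = 1647 lbmol/h.
N₂ fed = 1647 × 79/21 = 6196 lbmol/h.
Fuel reacted = 0.907 × 415 → ξ = 376.4 lbmol/h.
Outlet (n = n₀ + ν ξ):
  C₂H₆: 415 − 1(376.4) = 38.59
  O₂: 1647 − 3.5(376.4) = 329.7
  N₂: 6196 (inert)
  CO₂: 0 + 2(376.4) = 752.8
  H₂O: 0 + 3(376.4) = 1129
Total out = 8447 lbmol/h; y_H₂O = 1129 / 8447 = 0.1337.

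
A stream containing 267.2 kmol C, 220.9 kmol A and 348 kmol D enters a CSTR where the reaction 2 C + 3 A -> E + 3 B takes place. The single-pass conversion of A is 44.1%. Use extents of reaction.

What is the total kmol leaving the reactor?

804 kmol

A reacted = 0.441 × 220.9 = 97.42 kmol; ν_A = −3, so ξ = 97.42/3 = 32.47 kmol.
Outlet amounts (n = n₀ + ν ξ):
  C: 267.2 − 2(32.47) = 202.3
  A: 220.9 − 3(32.47) = 123.5
  E: 0 + 1(32.47) = 32.47
  B: 0 + 3(32.47) = 97.42
  D: 348 (inert)
Total out = 202.3 + 123.5 + 32.47 + 97.42 + 348 = 803.6 kmol.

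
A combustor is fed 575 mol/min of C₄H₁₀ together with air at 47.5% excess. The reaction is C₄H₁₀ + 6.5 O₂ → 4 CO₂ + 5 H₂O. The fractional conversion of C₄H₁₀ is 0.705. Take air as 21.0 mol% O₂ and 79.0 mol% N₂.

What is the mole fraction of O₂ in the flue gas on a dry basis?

0.113

Stoichiometric O₂ = 6.5 × 575 = 3738 mol/min; O₂ fed = 3738 × 1.475 = 5513 mol/min.
N₂ fed = 5513 × 79/21 = 20740 mol/min.
Fuel reacted = 0.705 × 575 → ξ = 405.4 mol/min.
Outlet (n = n₀ + ν ξ):
  C₄H₁₀: 575 − 1(405.4) = 169.6
  O₂: 5513 − 6.5(405.4) = 2878
  N₂: 20740 (inert)
  CO₂: 0 + 4(405.4) = 1622
  H₂O: 0 + 5(405.4) = 2027
Dry total = 25410 mol/min; y_O₂ (dry) = 2878 / 25410 = 0.1133.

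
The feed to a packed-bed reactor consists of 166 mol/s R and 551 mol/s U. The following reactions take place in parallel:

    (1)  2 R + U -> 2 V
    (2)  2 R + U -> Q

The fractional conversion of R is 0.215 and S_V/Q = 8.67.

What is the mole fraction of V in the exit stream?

0.0417

Conversion of R: R consumed = 0.215 × 166 = 35.69 mol/s = 2ξ₁ + 2ξ₂.
Selectivity: 2ξ₁ / (1ξ₂) = 8.67 → ξ₁ = 4.335 ξ₂.
Substitute: (2·4.335 + 2) ξ₂ = 35.69 → ξ₂ = 3.345 mol/s, ξ₁ = 14.5 mol/s.
Outlet amounts (n = n₀ + Σ ν·ξ):
  R: 166 − 2(14.5) − 2(3.345) = 130.3
  U: 551 − 1(14.5) − 1(3.345) = 533.2
  V: 0 + 2(14.5) = 29
  Q: 0 + 1(3.345) = 3.345
Total out = 695.8 mol/s; y_V = 29 / 695.8 = 0.04168.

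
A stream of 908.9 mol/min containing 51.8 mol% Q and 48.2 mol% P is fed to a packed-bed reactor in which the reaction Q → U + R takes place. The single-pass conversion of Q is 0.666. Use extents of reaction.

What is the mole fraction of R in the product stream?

0.256

Q reacted = 0.666 × 470.8 = 313.6 mol/min; ν_Q = −1, so ξ = 313.6/1 = 313.6 mol/min.
Outlet amounts (n = n₀ + ν ξ):
  Q: 470.8 − 1(313.6) = 157.3
  U: 0 + 1(313.6) = 313.6
  R: 0 + 1(313.6) = 313.6
  P: 438.1 (inert)
Total out = 1222 mol/min; y_R = 313.6 / 1222 = 0.2565.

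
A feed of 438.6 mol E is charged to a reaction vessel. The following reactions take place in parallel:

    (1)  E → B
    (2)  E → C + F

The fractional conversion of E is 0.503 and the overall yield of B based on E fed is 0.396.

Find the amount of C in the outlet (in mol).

46.9 mol

Yield of B: 1ξ₁ / 438.6 = 0.396 → ξ₁ = 173.7 mol.
Conversion of E: 1ξ₁ + 1ξ₂ = 0.503 × 438.6 = 220.6 → ξ₂ = 46.93 mol.
Outlet amounts (n = n₀ + Σ ν·ξ):
  E: 438.6 − 1(173.7) − 1(46.93) = 218
  B: 0 + 1(173.7) = 173.7
  C: 0 + 1(46.93) = 46.93
  F: 0 + 1(46.93) = 46.93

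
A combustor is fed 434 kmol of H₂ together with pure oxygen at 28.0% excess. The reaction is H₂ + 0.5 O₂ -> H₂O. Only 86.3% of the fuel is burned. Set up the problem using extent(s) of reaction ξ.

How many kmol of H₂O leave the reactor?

Stoichiometric O₂ = 0.5 × 434 = 217 kmol; O₂ fed = 217 × 1.280 = 277.8 kmol.
Fuel reacted = 0.863 × 434 → ξ = 374.5 kmol.
Outlet (n = n₀ + ν ξ):
  H₂: 434 − 1(374.5) = 59.46
  O₂: 277.8 − 0.5(374.5) = 90.49
  H₂O: 0 + 1(374.5) = 374.5

375 kmol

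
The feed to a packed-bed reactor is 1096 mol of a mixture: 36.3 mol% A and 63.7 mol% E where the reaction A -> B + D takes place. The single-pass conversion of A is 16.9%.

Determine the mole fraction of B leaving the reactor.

A reacted = 0.169 × 397.8 = 67.24 mol; ν_A = −1, so ξ = 67.24/1 = 67.24 mol.
Outlet amounts (n = n₀ + ν ξ):
  A: 397.8 − 1(67.24) = 330.6
  B: 0 + 1(67.24) = 67.24
  D: 0 + 1(67.24) = 67.24
  E: 698.2 (inert)
Total out = 1163 mol; y_B = 67.24 / 1163 = 0.0578.

0.0578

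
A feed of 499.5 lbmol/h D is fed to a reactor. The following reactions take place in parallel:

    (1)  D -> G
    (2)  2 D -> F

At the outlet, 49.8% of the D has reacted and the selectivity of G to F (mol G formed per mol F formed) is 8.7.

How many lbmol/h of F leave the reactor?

Conversion of D: D consumed = 0.498 × 499.5 = 248.8 lbmol/h = 1ξ₁ + 2ξ₂.
Selectivity: 1ξ₁ / (1ξ₂) = 8.7 → ξ₁ = 8.7 ξ₂.
Substitute: (1·8.7 + 2) ξ₂ = 248.8 → ξ₂ = 23.25 lbmol/h, ξ₁ = 202.3 lbmol/h.
Outlet amounts (n = n₀ + Σ ν·ξ):
  D: 499.5 − 1(202.3) − 2(23.25) = 250.7
  G: 0 + 1(202.3) = 202.3
  F: 0 + 1(23.25) = 23.25

23.2 lbmol/h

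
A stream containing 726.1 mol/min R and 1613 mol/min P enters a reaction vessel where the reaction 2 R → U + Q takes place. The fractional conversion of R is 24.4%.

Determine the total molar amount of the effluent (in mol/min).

2340 mol/min

R reacted = 0.244 × 726.1 = 177.2 mol/min; ν_R = −2, so ξ = 177.2/2 = 88.58 mol/min.
Outlet amounts (n = n₀ + ν ξ):
  R: 726.1 − 2(88.58) = 548.9
  U: 0 + 1(88.58) = 88.58
  Q: 0 + 1(88.58) = 88.58
  P: 1613 (inert)
Total out = 548.9 + 88.58 + 88.58 + 1613 = 2339 mol/min.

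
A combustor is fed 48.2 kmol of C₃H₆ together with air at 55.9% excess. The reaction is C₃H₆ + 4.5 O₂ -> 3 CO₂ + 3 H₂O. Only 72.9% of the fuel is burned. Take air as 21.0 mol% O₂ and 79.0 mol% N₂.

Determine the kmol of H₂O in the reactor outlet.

105 kmol

Stoichiometric O₂ = 4.5 × 48.2 = 216.9 kmol; O₂ fed = 216.9 × 1.559 = 338.1 kmol.
N₂ fed = 338.1 × 79/21 = 1272 kmol.
Fuel reacted = 0.729 × 48.2 → ξ = 35.14 kmol.
Outlet (n = n₀ + ν ξ):
  C₃H₆: 48.2 − 1(35.14) = 13.06
  O₂: 338.1 − 4.5(35.14) = 180
  N₂: 1272 (inert)
  CO₂: 0 + 3(35.14) = 105.4
  H₂O: 0 + 3(35.14) = 105.4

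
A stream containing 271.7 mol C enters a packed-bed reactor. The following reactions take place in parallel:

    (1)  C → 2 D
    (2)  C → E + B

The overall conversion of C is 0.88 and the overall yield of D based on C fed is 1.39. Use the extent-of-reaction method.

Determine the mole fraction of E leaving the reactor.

Yield of D: 2ξ₁ / 271.7 = 1.39 → ξ₁ = 188.8 mol.
Conversion of C: 1ξ₁ + 1ξ₂ = 0.88 × 271.7 = 239.1 → ξ₂ = 50.26 mol.
Outlet amounts (n = n₀ + Σ ν·ξ):
  C: 271.7 − 1(188.8) − 1(50.26) = 32.6
  D: 0 + 2(188.8) = 377.7
  E: 0 + 1(50.26) = 50.26
  B: 0 + 1(50.26) = 50.26
Total out = 510.8 mol; y_E = 50.26 / 510.8 = 0.0984.

0.0984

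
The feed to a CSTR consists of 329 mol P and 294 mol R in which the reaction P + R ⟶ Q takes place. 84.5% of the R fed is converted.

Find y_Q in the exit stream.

R reacted = 0.845 × 294 = 248.4 mol; ν_R = −1, so ξ = 248.4/1 = 248.4 mol.
Outlet amounts (n = n₀ + ν ξ):
  P: 329 − 1(248.4) = 80.57
  R: 294 − 1(248.4) = 45.57
  Q: 0 + 1(248.4) = 248.4
Total out = 374.6 mol; y_Q = 248.4 / 374.6 = 0.6632.

0.663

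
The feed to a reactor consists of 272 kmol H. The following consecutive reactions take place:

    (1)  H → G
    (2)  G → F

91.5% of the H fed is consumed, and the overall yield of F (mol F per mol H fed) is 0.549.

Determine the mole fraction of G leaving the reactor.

0.366

Conversion of H: H consumed = 1ξ₁ = 0.915 × 272 → ξ₁ = 248.9 kmol.
Yield of F: 1ξ₂ / 272 = 0.549 → ξ₂ = 149.3 kmol.
Outlet amounts (n = n₀ + Σ ν·ξ):
  H: 272 − 1(248.9) = 23.12
  G: 0 + 1(248.9) − 1(149.3) = 99.55
  F: 0 + 1(149.3) = 149.3
Total out = 272 kmol; y_G = 99.55 / 272 = 0.366.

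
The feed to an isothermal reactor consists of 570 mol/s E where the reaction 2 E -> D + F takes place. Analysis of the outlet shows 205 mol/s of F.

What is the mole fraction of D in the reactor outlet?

For F: n = n₀ + 1ξ → 205 = 0 + 1ξ, giving ξ = 205 mol/s.
Outlet amounts (n = n₀ + ν ξ):
  E: 570 − 2(205) = 160
  D: 0 + 1(205) = 205
  F: 0 + 1(205) = 205
Total out = 570 mol/s; y_D = 205 / 570 = 0.3596.

0.36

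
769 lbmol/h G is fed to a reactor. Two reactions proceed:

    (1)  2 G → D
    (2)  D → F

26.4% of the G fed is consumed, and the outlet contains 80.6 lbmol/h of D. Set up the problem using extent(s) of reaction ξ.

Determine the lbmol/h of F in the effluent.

20.9 lbmol/h

Conversion of G: G consumed = 2ξ₁ = 0.264 × 769 → ξ₁ = 101.5 lbmol/h.
D balance: n_D = 0 + 1ξ₁ − 1ξ₂ = 80.6 → ξ₂ = (1·101.5 − 80.6)/1 = 20.91 lbmol/h.
Outlet amounts (n = n₀ + Σ ν·ξ):
  G: 769 − 2(101.5) = 566
  D: 0 + 1(101.5) − 1(20.91) = 80.6
  F: 0 + 1(20.91) = 20.91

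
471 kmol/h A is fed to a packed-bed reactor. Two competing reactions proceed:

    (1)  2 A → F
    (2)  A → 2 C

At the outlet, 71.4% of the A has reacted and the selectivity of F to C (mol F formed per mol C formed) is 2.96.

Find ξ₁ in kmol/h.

ξ₁ = 155 kmol/h

Conversion of A: A consumed = 0.714 × 471 = 336.3 kmol/h = 2ξ₁ + 1ξ₂.
Selectivity: 1ξ₁ / (2ξ₂) = 2.96 → ξ₁ = 5.92 ξ₂.
Substitute: (2·5.92 + 1) ξ₂ = 336.3 → ξ₂ = 26.19 kmol/h, ξ₁ = 155.1 kmol/h.
Outlet amounts (n = n₀ + Σ ν·ξ):
  A: 471 − 2(155.1) − 1(26.19) = 134.7
  F: 0 + 1(155.1) = 155.1
  C: 0 + 2(26.19) = 52.38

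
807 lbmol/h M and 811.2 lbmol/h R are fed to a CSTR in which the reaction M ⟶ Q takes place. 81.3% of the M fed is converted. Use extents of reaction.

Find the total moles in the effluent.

M reacted = 0.813 × 807 = 656.1 lbmol/h; ν_M = −1, so ξ = 656.1/1 = 656.1 lbmol/h.
Outlet amounts (n = n₀ + ν ξ):
  M: 807 − 1(656.1) = 150.9
  Q: 0 + 1(656.1) = 656.1
  R: 811.2 (inert)
Total out = 150.9 + 656.1 + 811.2 = 1618 lbmol/h.

1620 lbmol/h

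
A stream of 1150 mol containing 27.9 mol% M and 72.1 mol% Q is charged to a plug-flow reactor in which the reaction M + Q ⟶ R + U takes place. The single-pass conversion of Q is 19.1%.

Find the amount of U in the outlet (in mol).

158 mol

Q reacted = 0.191 × 829.1 = 158.4 mol; ν_Q = −1, so ξ = 158.4/1 = 158.4 mol.
Outlet amounts (n = n₀ + ν ξ):
  M: 320.9 − 1(158.4) = 162.5
  Q: 829.1 − 1(158.4) = 670.8
  R: 0 + 1(158.4) = 158.4
  U: 0 + 1(158.4) = 158.4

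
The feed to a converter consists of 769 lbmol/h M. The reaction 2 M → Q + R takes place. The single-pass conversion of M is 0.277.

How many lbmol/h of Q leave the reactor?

107 lbmol/h

M reacted = 0.277 × 769 = 213 lbmol/h; ν_M = −2, so ξ = 213/2 = 106.5 lbmol/h.
Outlet amounts (n = n₀ + ν ξ):
  M: 769 − 2(106.5) = 556
  Q: 0 + 1(106.5) = 106.5
  R: 0 + 1(106.5) = 106.5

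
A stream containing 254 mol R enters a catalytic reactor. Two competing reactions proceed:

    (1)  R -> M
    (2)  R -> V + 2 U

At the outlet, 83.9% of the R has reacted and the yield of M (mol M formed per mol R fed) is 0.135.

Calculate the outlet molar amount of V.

Yield of M: 1ξ₁ / 254 = 0.135 → ξ₁ = 34.29 mol.
Conversion of R: 1ξ₁ + 1ξ₂ = 0.839 × 254 = 213.1 → ξ₂ = 178.8 mol.
Outlet amounts (n = n₀ + Σ ν·ξ):
  R: 254 − 1(34.29) − 1(178.8) = 40.89
  M: 0 + 1(34.29) = 34.29
  V: 0 + 1(178.8) = 178.8
  U: 0 + 2(178.8) = 357.6

179 mol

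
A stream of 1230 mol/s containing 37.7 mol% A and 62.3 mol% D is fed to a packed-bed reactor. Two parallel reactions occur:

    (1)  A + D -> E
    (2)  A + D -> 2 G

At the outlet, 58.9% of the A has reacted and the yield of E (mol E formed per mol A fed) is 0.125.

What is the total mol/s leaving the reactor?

Yield of E: 1ξ₁ / 463.7 = 0.125 → ξ₁ = 57.96 mol/s.
Conversion of A: 1ξ₁ + 1ξ₂ = 0.589 × 463.7 = 273.1 → ξ₂ = 215.2 mol/s.
Outlet amounts (n = n₀ + Σ ν·ξ):
  A: 463.7 − 1(57.96) − 1(215.2) = 190.6
  D: 766.3 − 1(57.96) − 1(215.2) = 493.2
  E: 0 + 1(57.96) = 57.96
  G: 0 + 2(215.2) = 430.3
Total out = 190.6 + 493.2 + 57.96 + 430.3 = 1172 mol/s.

1170 mol/s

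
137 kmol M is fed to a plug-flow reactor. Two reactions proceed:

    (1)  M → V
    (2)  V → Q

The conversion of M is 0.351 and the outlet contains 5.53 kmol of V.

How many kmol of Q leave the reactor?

Conversion of M: M consumed = 1ξ₁ = 0.351 × 137 → ξ₁ = 48.09 kmol.
V balance: n_V = 0 + 1ξ₁ − 1ξ₂ = 5.53 → ξ₂ = (1·48.09 − 5.53)/1 = 42.56 kmol.
Outlet amounts (n = n₀ + Σ ν·ξ):
  M: 137 − 1(48.09) = 88.91
  V: 0 + 1(48.09) − 1(42.56) = 5.53
  Q: 0 + 1(42.56) = 42.56

42.6 kmol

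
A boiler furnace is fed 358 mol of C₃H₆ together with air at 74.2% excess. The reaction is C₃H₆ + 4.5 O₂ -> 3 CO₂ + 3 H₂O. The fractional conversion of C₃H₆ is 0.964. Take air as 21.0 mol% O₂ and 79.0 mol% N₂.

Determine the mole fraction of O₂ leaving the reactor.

Stoichiometric O₂ = 4.5 × 358 = 1611 mol; O₂ fed = 1611 × 1.742 = 2806 mol.
N₂ fed = 2806 × 79/21 = 10560 mol.
Fuel reacted = 0.964 × 358 → ξ = 345.1 mol.
Outlet (n = n₀ + ν ξ):
  C₃H₆: 358 − 1(345.1) = 12.89
  O₂: 2806 − 4.5(345.1) = 1253
  N₂: 10560 (inert)
  CO₂: 0 + 3(345.1) = 1035
  H₂O: 0 + 3(345.1) = 1035
Total out = 13890 mol; y_O₂ = 1253 / 13890 = 0.09021.

0.0902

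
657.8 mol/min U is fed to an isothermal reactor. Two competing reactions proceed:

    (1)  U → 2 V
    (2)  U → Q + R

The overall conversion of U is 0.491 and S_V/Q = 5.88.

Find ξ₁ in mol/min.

ξ₁ = 241 mol/min

Conversion of U: U consumed = 0.491 × 657.8 = 323 mol/min = 1ξ₁ + 1ξ₂.
Selectivity: 2ξ₁ / (1ξ₂) = 5.88 → ξ₁ = 2.94 ξ₂.
Substitute: (1·2.94 + 1) ξ₂ = 323 → ξ₂ = 81.97 mol/min, ξ₁ = 241 mol/min.
Outlet amounts (n = n₀ + Σ ν·ξ):
  U: 657.8 − 1(241) − 1(81.97) = 334.8
  V: 0 + 2(241) = 482
  Q: 0 + 1(81.97) = 81.97
  R: 0 + 1(81.97) = 81.97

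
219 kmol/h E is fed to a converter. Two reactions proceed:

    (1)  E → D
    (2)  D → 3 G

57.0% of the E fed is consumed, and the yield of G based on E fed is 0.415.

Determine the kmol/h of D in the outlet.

Conversion of E: E consumed = 1ξ₁ = 0.57 × 219 → ξ₁ = 124.8 kmol/h.
Yield of G: 3ξ₂ / 219 = 0.415 → ξ₂ = 30.29 kmol/h.
Outlet amounts (n = n₀ + Σ ν·ξ):
  E: 219 − 1(124.8) = 94.17
  D: 0 + 1(124.8) − 1(30.29) = 94.53
  G: 0 + 3(30.29) = 90.88

94.5 kmol/h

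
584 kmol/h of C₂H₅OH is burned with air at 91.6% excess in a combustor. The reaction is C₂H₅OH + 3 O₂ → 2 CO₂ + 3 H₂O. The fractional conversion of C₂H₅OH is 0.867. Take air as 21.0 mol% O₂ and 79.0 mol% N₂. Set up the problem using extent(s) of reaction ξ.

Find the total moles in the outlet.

17100 kmol/h

Stoichiometric O₂ = 3 × 584 = 1752 kmol/h; O₂ fed = 1752 × 1.916 = 3357 kmol/h.
N₂ fed = 3357 × 79/21 = 12630 kmol/h.
Fuel reacted = 0.867 × 584 → ξ = 506.3 kmol/h.
Outlet (n = n₀ + ν ξ):
  C₂H₅OH: 584 − 1(506.3) = 77.67
  O₂: 3357 − 3(506.3) = 1838
  N₂: 12630 (inert)
  CO₂: 0 + 2(506.3) = 1013
  H₂O: 0 + 3(506.3) = 1519
Total out = 77.67 + 1838 + 12630 + 1013 + 1519 = 17080 kmol/h.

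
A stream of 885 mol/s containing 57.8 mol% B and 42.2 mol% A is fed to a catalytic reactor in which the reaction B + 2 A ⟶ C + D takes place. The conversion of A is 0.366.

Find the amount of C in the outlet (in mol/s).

A reacted = 0.366 × 373.5 = 136.7 mol/s; ν_A = −2, so ξ = 136.7/2 = 68.35 mol/s.
Outlet amounts (n = n₀ + ν ξ):
  B: 511.5 − 1(68.35) = 443.2
  A: 373.5 − 2(68.35) = 236.8
  C: 0 + 1(68.35) = 68.35
  D: 0 + 1(68.35) = 68.35

68.3 mol/s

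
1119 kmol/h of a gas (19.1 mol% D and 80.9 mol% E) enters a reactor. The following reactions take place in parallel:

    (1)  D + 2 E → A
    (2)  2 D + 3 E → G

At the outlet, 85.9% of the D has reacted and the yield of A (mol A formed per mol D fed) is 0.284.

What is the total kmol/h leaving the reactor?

Yield of A: 1ξ₁ / 213.7 = 0.284 → ξ₁ = 60.7 kmol/h.
Conversion of D: 1ξ₁ + 2ξ₂ = 0.859 × 213.7 = 183.6 → ξ₂ = 61.45 kmol/h.
Outlet amounts (n = n₀ + Σ ν·ξ):
  D: 213.7 − 1(60.7) − 2(61.45) = 30.14
  E: 905.3 − 2(60.7) − 3(61.45) = 599.5
  A: 0 + 1(60.7) = 60.7
  G: 0 + 1(61.45) = 61.45
Total out = 30.14 + 599.5 + 60.7 + 61.45 = 751.8 kmol/h.

752 kmol/h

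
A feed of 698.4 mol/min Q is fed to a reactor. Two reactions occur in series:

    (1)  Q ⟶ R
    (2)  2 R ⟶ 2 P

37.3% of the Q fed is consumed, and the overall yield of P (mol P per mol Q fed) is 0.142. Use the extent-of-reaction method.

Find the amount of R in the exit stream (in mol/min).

Conversion of Q: Q consumed = 1ξ₁ = 0.373 × 698.4 → ξ₁ = 260.5 mol/min.
Yield of P: 2ξ₂ / 698.4 = 0.142 → ξ₂ = 49.59 mol/min.
Outlet amounts (n = n₀ + Σ ν·ξ):
  Q: 698.4 − 1(260.5) = 437.9
  R: 0 + 1(260.5) − 2(49.59) = 161.3
  P: 0 + 2(49.59) = 99.17

161 mol/min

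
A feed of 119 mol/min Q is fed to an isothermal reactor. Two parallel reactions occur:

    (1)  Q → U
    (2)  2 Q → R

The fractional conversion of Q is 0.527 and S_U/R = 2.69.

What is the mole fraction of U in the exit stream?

Conversion of Q: Q consumed = 0.527 × 119 = 62.71 mol/min = 1ξ₁ + 2ξ₂.
Selectivity: 1ξ₁ / (1ξ₂) = 2.69 → ξ₁ = 2.69 ξ₂.
Substitute: (1·2.69 + 2) ξ₂ = 62.71 → ξ₂ = 13.37 mol/min, ξ₁ = 35.97 mol/min.
Outlet amounts (n = n₀ + Σ ν·ξ):
  Q: 119 − 1(35.97) − 2(13.37) = 56.29
  U: 0 + 1(35.97) = 35.97
  R: 0 + 1(13.37) = 13.37
Total out = 105.6 mol/min; y_U = 35.97 / 105.6 = 0.3405.

0.341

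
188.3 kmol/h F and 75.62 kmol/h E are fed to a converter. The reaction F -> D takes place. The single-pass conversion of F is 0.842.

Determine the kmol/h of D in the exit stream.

F reacted = 0.842 × 188.3 = 158.5 kmol/h; ν_F = −1, so ξ = 158.5/1 = 158.5 kmol/h.
Outlet amounts (n = n₀ + ν ξ):
  F: 188.3 − 1(158.5) = 29.75
  D: 0 + 1(158.5) = 158.5
  E: 75.62 (inert)

159 kmol/h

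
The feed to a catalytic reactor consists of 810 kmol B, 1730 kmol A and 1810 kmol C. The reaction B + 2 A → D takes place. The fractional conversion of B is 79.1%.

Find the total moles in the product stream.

B reacted = 0.791 × 810 = 640.7 kmol; ν_B = −1, so ξ = 640.7/1 = 640.7 kmol.
Outlet amounts (n = n₀ + ν ξ):
  B: 810 − 1(640.7) = 169.3
  A: 1730 − 2(640.7) = 448.6
  D: 0 + 1(640.7) = 640.7
  C: 1810 (inert)
Total out = 169.3 + 448.6 + 640.7 + 1810 = 3069 kmol.

3070 kmol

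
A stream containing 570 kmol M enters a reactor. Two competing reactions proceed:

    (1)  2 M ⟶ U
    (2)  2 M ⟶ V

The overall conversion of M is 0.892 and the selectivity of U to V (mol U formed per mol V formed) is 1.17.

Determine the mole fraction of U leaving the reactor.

0.434

Conversion of M: M consumed = 0.892 × 570 = 508.4 kmol = 2ξ₁ + 2ξ₂.
Selectivity: 1ξ₁ / (1ξ₂) = 1.17 → ξ₁ = 1.17 ξ₂.
Substitute: (2·1.17 + 2) ξ₂ = 508.4 → ξ₂ = 117.2 kmol, ξ₁ = 137.1 kmol.
Outlet amounts (n = n₀ + Σ ν·ξ):
  M: 570 − 2(137.1) − 2(117.2) = 61.56
  U: 0 + 1(137.1) = 137.1
  V: 0 + 1(117.2) = 117.2
Total out = 315.8 kmol; y_U = 137.1 / 315.8 = 0.4341.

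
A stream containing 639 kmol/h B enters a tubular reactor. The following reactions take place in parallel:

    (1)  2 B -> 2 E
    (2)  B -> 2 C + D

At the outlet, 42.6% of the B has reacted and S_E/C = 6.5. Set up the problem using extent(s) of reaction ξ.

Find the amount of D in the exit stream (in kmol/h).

Conversion of B: B consumed = 0.426 × 639 = 272.2 kmol/h = 2ξ₁ + 1ξ₂.
Selectivity: 2ξ₁ / (2ξ₂) = 6.5 → ξ₁ = 6.5 ξ₂.
Substitute: (2·6.5 + 1) ξ₂ = 272.2 → ξ₂ = 19.44 kmol/h, ξ₁ = 126.4 kmol/h.
Outlet amounts (n = n₀ + Σ ν·ξ):
  B: 639 − 2(126.4) − 1(19.44) = 366.8
  E: 0 + 2(126.4) = 252.8
  C: 0 + 2(19.44) = 38.89
  D: 0 + 1(19.44) = 19.44

19.4 kmol/h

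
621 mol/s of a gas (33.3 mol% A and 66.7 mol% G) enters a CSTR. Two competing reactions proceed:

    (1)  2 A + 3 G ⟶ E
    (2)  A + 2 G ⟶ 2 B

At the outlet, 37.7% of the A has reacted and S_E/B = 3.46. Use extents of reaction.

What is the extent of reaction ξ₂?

ξ₂ = 5.25 mol/s

Conversion of A: A consumed = 0.377 × 206.8 = 77.96 mol/s = 2ξ₁ + 1ξ₂.
Selectivity: 1ξ₁ / (2ξ₂) = 3.46 → ξ₁ = 6.92 ξ₂.
Substitute: (2·6.92 + 1) ξ₂ = 77.96 → ξ₂ = 5.253 mol/s, ξ₁ = 36.35 mol/s.
Outlet amounts (n = n₀ + Σ ν·ξ):
  A: 206.8 − 2(36.35) − 1(5.253) = 128.8
  G: 414.2 − 3(36.35) − 2(5.253) = 294.6
  E: 0 + 1(36.35) = 36.35
  B: 0 + 2(5.253) = 10.51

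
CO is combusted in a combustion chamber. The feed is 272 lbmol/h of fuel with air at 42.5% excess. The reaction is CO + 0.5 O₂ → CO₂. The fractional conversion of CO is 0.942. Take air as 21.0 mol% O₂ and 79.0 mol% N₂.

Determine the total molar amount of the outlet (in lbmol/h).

1070 lbmol/h

Stoichiometric O₂ = 0.5 × 272 = 136 lbmol/h; O₂ fed = 136 × 1.425 = 193.8 lbmol/h.
N₂ fed = 193.8 × 79/21 = 729.1 lbmol/h.
Fuel reacted = 0.942 × 272 → ξ = 256.2 lbmol/h.
Outlet (n = n₀ + ν ξ):
  CO: 272 − 1(256.2) = 15.78
  O₂: 193.8 − 0.5(256.2) = 65.69
  N₂: 729.1 (inert)
  CO₂: 0 + 1(256.2) = 256.2
Total out = 15.78 + 65.69 + 729.1 + 256.2 = 1067 lbmol/h.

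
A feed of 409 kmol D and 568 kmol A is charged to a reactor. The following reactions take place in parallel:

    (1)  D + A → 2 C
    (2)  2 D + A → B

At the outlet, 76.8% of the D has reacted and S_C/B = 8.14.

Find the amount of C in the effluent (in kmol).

421 kmol

Conversion of D: D consumed = 0.768 × 409 = 314.1 kmol = 1ξ₁ + 2ξ₂.
Selectivity: 2ξ₁ / (1ξ₂) = 8.14 → ξ₁ = 4.07 ξ₂.
Substitute: (1·4.07 + 2) ξ₂ = 314.1 → ξ₂ = 51.75 kmol, ξ₁ = 210.6 kmol.
Outlet amounts (n = n₀ + Σ ν·ξ):
  D: 409 − 1(210.6) − 2(51.75) = 94.89
  A: 568 − 1(210.6) − 1(51.75) = 305.6
  C: 0 + 2(210.6) = 421.2
  B: 0 + 1(51.75) = 51.75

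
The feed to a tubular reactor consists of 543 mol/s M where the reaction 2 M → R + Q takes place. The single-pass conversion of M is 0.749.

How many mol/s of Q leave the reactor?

203 mol/s

M reacted = 0.749 × 543 = 406.7 mol/s; ν_M = −2, so ξ = 406.7/2 = 203.4 mol/s.
Outlet amounts (n = n₀ + ν ξ):
  M: 543 − 2(203.4) = 136.3
  R: 0 + 1(203.4) = 203.4
  Q: 0 + 1(203.4) = 203.4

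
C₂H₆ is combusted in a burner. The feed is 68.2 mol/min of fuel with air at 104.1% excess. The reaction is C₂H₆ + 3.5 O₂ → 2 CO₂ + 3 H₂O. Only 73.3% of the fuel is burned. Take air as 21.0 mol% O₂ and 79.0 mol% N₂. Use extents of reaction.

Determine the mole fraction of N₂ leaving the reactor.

0.759

Stoichiometric O₂ = 3.5 × 68.2 = 238.7 mol/min; O₂ fed = 238.7 × 2.041 = 487.2 mol/min.
N₂ fed = 487.2 × 79/21 = 1833 mol/min.
Fuel reacted = 0.733 × 68.2 → ξ = 49.99 mol/min.
Outlet (n = n₀ + ν ξ):
  C₂H₆: 68.2 − 1(49.99) = 18.21
  O₂: 487.2 − 3.5(49.99) = 312.2
  N₂: 1833 (inert)
  CO₂: 0 + 2(49.99) = 99.98
  H₂O: 0 + 3(49.99) = 150
Total out = 2413 mol/min; y_N₂ = 1833 / 2413 = 0.7595.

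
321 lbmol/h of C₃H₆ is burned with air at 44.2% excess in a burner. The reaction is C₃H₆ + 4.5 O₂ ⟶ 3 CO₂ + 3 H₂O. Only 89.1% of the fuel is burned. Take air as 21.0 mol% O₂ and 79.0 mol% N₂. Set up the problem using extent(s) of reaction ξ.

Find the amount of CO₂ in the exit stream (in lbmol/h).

858 lbmol/h

Stoichiometric O₂ = 4.5 × 321 = 1444 lbmol/h; O₂ fed = 1444 × 1.442 = 2083 lbmol/h.
N₂ fed = 2083 × 79/21 = 7836 lbmol/h.
Fuel reacted = 0.891 × 321 → ξ = 286 lbmol/h.
Outlet (n = n₀ + ν ξ):
  C₃H₆: 321 − 1(286) = 34.99
  O₂: 2083 − 4.5(286) = 795.9
  N₂: 7836 (inert)
  CO₂: 0 + 3(286) = 858
  H₂O: 0 + 3(286) = 858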